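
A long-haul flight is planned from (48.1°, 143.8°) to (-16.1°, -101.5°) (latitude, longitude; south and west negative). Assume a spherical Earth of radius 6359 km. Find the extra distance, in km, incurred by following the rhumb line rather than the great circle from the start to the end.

360 km

Great circle: cos σ = sin φ₁ sin φ₂ + cos φ₁ cos φ₂ cos Δλ,  σ = 2.0652 rad → d_gc = 13132.8 km
Rhumb line: Δψ = -1.2448, q = Δφ/Δψ = 0.9001, d_rh = R√(Δφ²+q²Δλ²) = 13493.2 km
Excess = 13493.2 − 13132.8 = 360.4 ≈ 360 km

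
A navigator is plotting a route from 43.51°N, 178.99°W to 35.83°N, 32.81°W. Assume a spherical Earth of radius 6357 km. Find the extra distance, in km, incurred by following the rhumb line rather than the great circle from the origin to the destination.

Great circle: cos σ = sin φ₁ sin φ₂ + cos φ₁ cos φ₂ cos Δλ,  σ = 1.6564 rad → d_gc = 10529.6 km
Rhumb line: Δψ = -0.1745, q = Δφ/Δψ = 0.7684, d_rh = R√(Δφ²+q²Δλ²) = 12491.0 km
Excess = 12491.0 − 10529.6 = 1961.4 ≈ 1961 km

1961 km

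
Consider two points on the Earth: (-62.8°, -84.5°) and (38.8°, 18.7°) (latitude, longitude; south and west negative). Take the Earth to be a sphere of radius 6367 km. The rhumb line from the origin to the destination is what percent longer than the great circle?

Great circle: σ = 2.2635 rad → d_gc = Rσ = 14412.0 km
Rhumb: Δφ = +1.7733, Δλ = +1.8012, Δψ = +2.1549, q = Δφ/Δψ = 0.8229 → d_rh = R√(Δφ²+q²Δλ²) = 14714.8 km
Excess = (14714.8 − 14412.0) / 14412.0 = 302.8 / 14412.0 = 2.10% ≈ 2.1%

2.1%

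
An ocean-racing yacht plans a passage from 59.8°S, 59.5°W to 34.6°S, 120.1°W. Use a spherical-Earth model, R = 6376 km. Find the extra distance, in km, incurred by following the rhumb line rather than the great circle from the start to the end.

140 km

Great circle: cos σ = sin φ₁ sin φ₂ + cos φ₁ cos φ₂ cos Δλ,  σ = 0.8037 rad → d_gc = 5124.5 km
Rhumb line: Δψ = +0.6657, q = Δφ/Δψ = 0.6607, d_rh = R√(Δφ²+q²Δλ²) = 5264.8 km
Excess = 5264.8 − 5124.5 = 140.3 ≈ 140 km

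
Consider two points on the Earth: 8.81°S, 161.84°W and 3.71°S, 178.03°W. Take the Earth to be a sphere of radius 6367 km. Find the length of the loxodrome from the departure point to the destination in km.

Δψ = ln[tan(π/4+φ₂/2)/tan(π/4+φ₁/2)] = +0.0896;  Δφ = +0.0890 rad,  Δλ = -0.2826 rad
q = Δφ/Δψ = 0.9937
d = R·√(Δφ² + q²Δλ²) = 6367·0.29456 = 1875 km

1875 km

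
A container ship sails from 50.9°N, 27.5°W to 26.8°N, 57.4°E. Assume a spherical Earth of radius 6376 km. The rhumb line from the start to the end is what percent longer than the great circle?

Great circle: σ = 1.1593 rad → d_gc = Rσ = 7392.0 km
Rhumb: Δφ = -0.4206, Δλ = +1.4818, Δψ = -0.5496, q = Δφ/Δψ = 0.7654 → d_rh = R√(Δφ²+q²Δλ²) = 7712.6 km
Excess = (7712.6 − 7392.0) / 7392.0 = 320.6 / 7392.0 = 4.34% ≈ 4.3%

4.3%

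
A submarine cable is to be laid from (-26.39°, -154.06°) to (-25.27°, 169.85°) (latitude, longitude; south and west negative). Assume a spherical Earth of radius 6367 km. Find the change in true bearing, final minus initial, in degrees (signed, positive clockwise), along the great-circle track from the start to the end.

+16.2°

Initial bearing θ₁ = atan2(sin Δλ cos φ₂, cos φ₁ sin φ₂ − sin φ₁ cos φ₂ cos Δλ) = 263.83°
Final bearing θ₂ = (initial bearing from the destination back to the start) + 180° = 279.99°
Δθ = θ₂ − θ₁ = +16.2°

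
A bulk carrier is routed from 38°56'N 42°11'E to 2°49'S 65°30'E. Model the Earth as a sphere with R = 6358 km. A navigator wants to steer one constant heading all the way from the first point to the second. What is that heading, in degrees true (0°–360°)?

Meridional parts: M(φ₁)=+0.7388, M(φ₂)=-0.0492 → ΔM = -0.7880;  Δλ = +0.4070 rad
tan C = Δλ / ΔM = -0.5165 → C = 152.69°

152.7°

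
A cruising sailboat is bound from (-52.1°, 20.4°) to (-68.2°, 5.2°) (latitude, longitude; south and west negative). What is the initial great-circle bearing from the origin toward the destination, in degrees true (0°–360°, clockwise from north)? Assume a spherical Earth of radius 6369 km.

N = sin Δλ·cos φ₂ = -0.0974;  D = cos φ₁ sin φ₂ − sin φ₁ cos φ₂ cos Δλ = -0.2876
initial course = atan2(N, D) = 198.71°

198.7°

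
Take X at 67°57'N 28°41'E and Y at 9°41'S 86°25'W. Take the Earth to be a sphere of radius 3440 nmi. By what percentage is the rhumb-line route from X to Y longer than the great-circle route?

Great circle: σ = 1.8890 rad → d_gc = Rσ = 6498.2 nmi
Rhumb: Δφ = -1.3550, Δλ = -2.0089, Δψ = -1.8054, q = Δφ/Δψ = 0.7505 → d_rh = R√(Δφ²+q²Δλ²) = 6973.0 nmi
Excess = (6973.0 − 6498.2) / 6498.2 = 474.8 / 6498.2 = 7.31% ≈ 7.3%

7.3%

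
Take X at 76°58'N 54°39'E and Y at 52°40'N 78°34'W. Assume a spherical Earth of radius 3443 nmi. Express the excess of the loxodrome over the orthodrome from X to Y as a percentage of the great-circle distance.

Great circle: σ = 0.8217 rad → d_gc = Rσ = 2829.1 nmi
Rhumb: Δφ = -0.4241, Δλ = -2.3251, Δψ = -1.0843, q = Δφ/Δψ = 0.3911 → d_rh = R√(Δφ²+q²Δλ²) = 3454.8 nmi
Excess = (3454.8 − 2829.1) / 2829.1 = 625.7 / 2829.1 = 22.12% ≈ 22.1%

22.1%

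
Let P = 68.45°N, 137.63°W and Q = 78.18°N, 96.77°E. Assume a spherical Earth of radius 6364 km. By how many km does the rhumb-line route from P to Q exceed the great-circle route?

Great circle: cos σ = sin φ₁ sin φ₂ + cos φ₁ cos φ₂ cos Δλ,  σ = 0.5225 rad → d_gc = 3325.2 km
Rhumb line: Δψ = +0.6089, q = Δφ/Δψ = 0.2789, d_rh = R√(Δφ²+q²Δλ²) = 4038.0 km
Excess = 4038.0 − 3325.2 = 712.8 ≈ 713 km

713 km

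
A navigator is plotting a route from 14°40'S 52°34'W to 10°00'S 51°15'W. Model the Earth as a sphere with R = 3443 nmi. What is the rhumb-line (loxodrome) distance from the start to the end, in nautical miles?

Δψ = ln[tan(π/4+φ₂/2)/tan(π/4+φ₁/2)] = +0.0834;  Δφ = +0.0814 rad,  Δλ = +0.0230 rad
q = Δφ/Δψ = 0.9766
d = R·√(Δφ² + q²Δλ²) = 3443·0.08448 = 291 nmi

291 nmi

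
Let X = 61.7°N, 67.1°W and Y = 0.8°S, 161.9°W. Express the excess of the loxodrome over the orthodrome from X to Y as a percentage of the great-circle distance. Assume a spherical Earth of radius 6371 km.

Great circle: σ = 1.6228 rad → d_gc = Rσ = 10338.7 km
Rhumb: Δφ = -1.0908, Δλ = -1.6546, Δψ = -1.3919, q = Δφ/Δψ = 0.7837 → d_rh = R√(Δφ²+q²Δλ²) = 10795.8 km
Excess = (10795.8 − 10338.7) / 10338.7 = 457.1 / 10338.7 = 4.42% ≈ 4.4%

4.4%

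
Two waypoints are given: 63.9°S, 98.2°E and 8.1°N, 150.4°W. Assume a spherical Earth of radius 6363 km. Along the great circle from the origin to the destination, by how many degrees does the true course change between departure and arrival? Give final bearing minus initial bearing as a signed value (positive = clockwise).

-80.6°

At departure: θ₁ = atan2(sin Δλ cos φ₂, cos φ₁ sin φ₂ − sin φ₁ cos φ₂ cos Δλ) = 105.89°
At arrival: θ₂ = atan2(sin Δλ cos φ₁, −cos φ₂ sin φ₁ + sin φ₂ cos φ₁ cos Δλ) = 25.30°
Δθ = θ₂ − θ₁ = -80.6°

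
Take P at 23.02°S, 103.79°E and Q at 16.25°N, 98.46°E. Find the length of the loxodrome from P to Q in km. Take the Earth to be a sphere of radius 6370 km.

4404 km

Δψ = ln[tan(π/4+φ₂/2)/tan(π/4+φ₁/2)] = +0.7005;  Δφ = +0.6854 rad,  Δλ = -0.0930 rad
q = Δφ/Δψ = 0.9784
d = R·√(Δφ² + q²Δλ²) = 6370·0.69141 = 4404 km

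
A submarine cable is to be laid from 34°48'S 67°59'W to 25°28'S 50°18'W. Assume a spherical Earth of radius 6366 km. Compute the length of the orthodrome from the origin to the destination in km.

1986 km

cos σ = sin φ₁ sin φ₂ + cos φ₁ cos φ₂ cos Δλ
      = sin(-34.80°)sin(-25.47°) + cos(-34.80°)cos(-25.47°)cos(17.68°) = 0.9517
σ = 17.874° → d = Rσ = 6366·0.31197 = 1986 km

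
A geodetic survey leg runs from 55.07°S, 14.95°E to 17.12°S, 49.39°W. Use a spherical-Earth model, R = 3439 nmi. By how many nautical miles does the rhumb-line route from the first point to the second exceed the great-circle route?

79 nmi

Great circle: cos σ = sin φ₁ sin φ₂ + cos φ₁ cos φ₂ cos Δλ,  σ = 1.0721 rad → d_gc = 3686.9 nmi
Rhumb line: Δψ = +0.8530, q = Δφ/Δψ = 0.7765, d_rh = R√(Δφ²+q²Δλ²) = 3765.7 nmi
Excess = 3765.7 − 3686.9 = 78.8 ≈ 79 nmi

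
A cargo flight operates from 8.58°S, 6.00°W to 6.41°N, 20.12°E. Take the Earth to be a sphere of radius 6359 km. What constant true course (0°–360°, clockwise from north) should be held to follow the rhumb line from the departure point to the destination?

60.1°

Δψ = ln[tan(π/4+φ₂/2)/tan(π/4+φ₁/2)] = +0.2624
Δλ = +0.4559 rad (taken the short way round)
course = atan2(Δλ, Δψ) = 60.07°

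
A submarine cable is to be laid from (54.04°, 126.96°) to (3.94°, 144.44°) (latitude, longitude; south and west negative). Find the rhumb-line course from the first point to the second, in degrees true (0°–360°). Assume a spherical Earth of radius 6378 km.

163.9°

Δψ = ln[tan(π/4+φ₂/2)/tan(π/4+φ₁/2)] = -1.0565
Δλ = +0.3051 rad (taken the short way round)
course = atan2(Δλ, Δψ) = 163.89°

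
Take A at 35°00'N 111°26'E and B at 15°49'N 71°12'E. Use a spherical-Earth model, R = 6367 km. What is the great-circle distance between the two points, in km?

cos σ = sin φ₁ sin φ₂ + cos φ₁ cos φ₂ cos Δλ
      = sin(35.00°)sin(15.82°) + cos(35.00°)cos(15.82°)cos(-40.23°) = 0.7580
σ = 40.711° → d = Rσ = 6367·0.71053 = 4524 km

4524 km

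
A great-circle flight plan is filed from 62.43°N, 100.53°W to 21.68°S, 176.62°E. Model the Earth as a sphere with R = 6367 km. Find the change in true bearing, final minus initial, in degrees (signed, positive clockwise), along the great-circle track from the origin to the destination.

At departure: θ₁ = atan2(sin Δλ cos φ₂, cos φ₁ sin φ₂ − sin φ₁ cos φ₂ cos Δλ) = 253.48°
At arrival: θ₂ = atan2(sin Δλ cos φ₁, −cos φ₂ sin φ₁ + sin φ₂ cos φ₁ cos Δλ) = 208.52°
Δθ = θ₂ − θ₁ = -45.0°

-45.0°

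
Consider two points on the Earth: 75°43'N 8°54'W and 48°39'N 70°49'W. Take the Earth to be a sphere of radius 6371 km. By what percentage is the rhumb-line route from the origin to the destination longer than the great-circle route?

Great circle: σ = 0.6364 rad → d_gc = Rσ = 4054.8 km
Rhumb: Δφ = -0.4724, Δλ = -1.0806, Δψ = -1.1026, q = Δφ/Δψ = 0.4285 → d_rh = R√(Δφ²+q²Δλ²) = 4214.3 km
Excess = (4214.3 − 4054.8) / 4054.8 = 159.5 / 4054.8 = 3.93% ≈ 3.9%

3.9%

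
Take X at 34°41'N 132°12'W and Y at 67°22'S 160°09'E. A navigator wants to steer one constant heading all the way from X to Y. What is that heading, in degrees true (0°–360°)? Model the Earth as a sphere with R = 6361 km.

207.6°

Meridional parts: M(φ₁)=+0.6461, M(φ₂)=-1.6088 → ΔM = -2.2549;  Δλ = -1.1807 rad
tan C = Δλ / ΔM = +0.5236 → C = 207.64°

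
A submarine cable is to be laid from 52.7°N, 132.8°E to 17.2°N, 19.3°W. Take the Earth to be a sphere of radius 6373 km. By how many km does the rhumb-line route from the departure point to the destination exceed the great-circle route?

Great circle: cos σ = sin φ₁ sin φ₂ + cos φ₁ cos φ₂ cos Δλ,  σ = 1.8508 rad → d_gc = 11795.2 km
Rhumb line: Δψ = -0.7814, q = Δφ/Δψ = 0.7930, d_rh = R√(Δφ²+q²Δλ²) = 13984.6 km
Excess = 13984.6 − 11795.2 = 2189.4 ≈ 2189 km

2189 km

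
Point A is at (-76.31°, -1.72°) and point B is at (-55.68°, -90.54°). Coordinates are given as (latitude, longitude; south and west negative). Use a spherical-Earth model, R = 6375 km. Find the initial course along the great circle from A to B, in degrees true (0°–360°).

N = sin Δλ·cos φ₂ = -0.5637;  D = cos φ₁ sin φ₂ − sin φ₁ cos φ₂ cos Δλ = -0.1842
initial course = atan2(N, D) = 251.91°

251.9°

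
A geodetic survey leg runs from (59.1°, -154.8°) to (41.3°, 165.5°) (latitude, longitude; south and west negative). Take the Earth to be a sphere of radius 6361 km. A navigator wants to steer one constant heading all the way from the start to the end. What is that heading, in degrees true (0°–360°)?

234.6°

Δψ = ln[tan(π/4+φ₂/2)/tan(π/4+φ₁/2)] = -0.4931
Δλ = -0.6929 rad (taken the short way round)
course = atan2(Δλ, Δψ) = 234.56°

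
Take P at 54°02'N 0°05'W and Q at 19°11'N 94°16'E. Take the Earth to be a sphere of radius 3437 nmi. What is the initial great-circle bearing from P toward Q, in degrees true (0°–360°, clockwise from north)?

θ = atan2( sin Δλ·cos φ₂ ,  cos φ₁ sin φ₂ − sin φ₁ cos φ₂ cos Δλ )
  = atan2(+0.9418, +0.2510) = 75.08°

75.1°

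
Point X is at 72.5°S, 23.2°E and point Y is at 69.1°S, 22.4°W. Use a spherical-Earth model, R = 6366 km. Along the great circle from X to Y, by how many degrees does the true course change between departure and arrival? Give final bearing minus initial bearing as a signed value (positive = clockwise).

+43.3°

At departure: θ₁ = atan2(sin Δλ cos φ₂, cos φ₁ sin φ₂ − sin φ₁ cos φ₂ cos Δλ) = 260.45°
At arrival: θ₂ = atan2(sin Δλ cos φ₁, −cos φ₂ sin φ₁ + sin φ₂ cos φ₁ cos Δλ) = 303.77°
Δθ = θ₂ − θ₁ = +43.3°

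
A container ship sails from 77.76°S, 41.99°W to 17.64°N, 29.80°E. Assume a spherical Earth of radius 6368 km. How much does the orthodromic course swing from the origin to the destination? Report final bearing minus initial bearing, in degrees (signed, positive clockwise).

-56.6°

At departure: θ₁ = atan2(sin Δλ cos φ₂, cos φ₁ sin φ₂ − sin φ₁ cos φ₂ cos Δλ) = 68.57°
At arrival: θ₂ = atan2(sin Δλ cos φ₁, −cos φ₂ sin φ₁ + sin φ₂ cos φ₁ cos Δλ) = 11.95°
Δθ = θ₂ − θ₁ = -56.6°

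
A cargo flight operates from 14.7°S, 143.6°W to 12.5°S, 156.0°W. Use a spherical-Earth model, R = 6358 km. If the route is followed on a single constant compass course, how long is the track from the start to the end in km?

1359 km

Rhumb course C = atan2(Δλ, Δψ) with Δψ = ln[tan(π/4+φ₂/2)/tan(π/4+φ₁/2)] = +0.0395, Δλ = -0.2164 → C = 280.35°
d = R·|Δφ| / |cos C| = 6358·0.03840 / 0.17958 = 1359 km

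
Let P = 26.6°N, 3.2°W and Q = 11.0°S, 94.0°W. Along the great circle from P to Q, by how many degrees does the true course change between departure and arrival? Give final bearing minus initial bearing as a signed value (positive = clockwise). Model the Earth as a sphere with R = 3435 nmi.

-16.5°

Initial bearing θ₁ = atan2(sin Δλ cos φ₂, cos φ₁ sin φ₂ − sin φ₁ cos φ₂ cos Δλ) = 260.49°
Final bearing θ₂ = (initial bearing from the destination back to the start) + 180° = 243.94°
Δθ = θ₂ − θ₁ = -16.5°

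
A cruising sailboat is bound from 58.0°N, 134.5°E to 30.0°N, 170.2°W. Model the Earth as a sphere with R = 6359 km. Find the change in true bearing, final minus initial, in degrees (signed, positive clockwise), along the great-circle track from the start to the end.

+41.1°

Initial bearing θ₁ = atan2(sin Δλ cos φ₂, cos φ₁ sin φ₂ − sin φ₁ cos φ₂ cos Δλ) = 102.14°
Final bearing θ₂ = (initial bearing from the destination back to the start) + 180° = 143.26°
Δθ = θ₂ − θ₁ = +41.1°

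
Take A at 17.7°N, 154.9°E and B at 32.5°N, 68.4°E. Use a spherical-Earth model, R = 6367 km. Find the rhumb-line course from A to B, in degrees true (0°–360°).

Δψ = ln[tan(π/4+φ₂/2)/tan(π/4+φ₁/2)] = +0.2864
Δλ = -1.5097 rad (taken the short way round)
course = atan2(Δλ, Δψ) = 280.74°

280.7°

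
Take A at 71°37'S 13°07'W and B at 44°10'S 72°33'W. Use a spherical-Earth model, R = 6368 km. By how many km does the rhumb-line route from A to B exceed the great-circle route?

Great circle: cos σ = sin φ₁ sin φ₂ + cos φ₁ cos φ₂ cos Δλ,  σ = 0.6821 rad → d_gc = 4343.8 km
Rhumb line: Δψ = +0.9603, q = Δφ/Δψ = 0.4989, d_rh = R√(Δφ²+q²Δλ²) = 4490.8 km
Excess = 4490.8 − 4343.8 = 147.0 ≈ 147 km

147 km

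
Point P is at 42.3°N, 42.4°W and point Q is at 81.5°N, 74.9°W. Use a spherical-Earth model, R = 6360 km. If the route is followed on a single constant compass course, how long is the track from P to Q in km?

Rhumb course C = atan2(Δλ, Δψ) with Δψ = ln[tan(π/4+φ₂/2)/tan(π/4+φ₁/2)] = +1.7832, Δλ = -0.5672 → C = 342.35°
d = R·|Δφ| / |cos C| = 6360·0.68417 / 0.95295 = 4566 km

4566 km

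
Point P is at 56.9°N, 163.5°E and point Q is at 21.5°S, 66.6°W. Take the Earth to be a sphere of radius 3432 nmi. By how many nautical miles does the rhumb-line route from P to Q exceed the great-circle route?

409 nmi

Great circle: cos σ = sin φ₁ sin φ₂ + cos φ₁ cos φ₂ cos Δλ,  σ = 2.2562 rad → d_gc = 7743.1 nmi
Rhumb line: Δψ = -1.5978, q = Δφ/Δψ = 0.8564, d_rh = R√(Δφ²+q²Δλ²) = 8151.9 nmi
Excess = 8151.9 − 7743.1 = 408.8 ≈ 409 nmi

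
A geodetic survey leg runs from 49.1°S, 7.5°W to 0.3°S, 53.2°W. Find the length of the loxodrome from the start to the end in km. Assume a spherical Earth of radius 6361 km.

Rhumb course C = atan2(Δλ, Δψ) with Δψ = ln[tan(π/4+φ₂/2)/tan(π/4+φ₁/2)] = +0.9812, Δλ = -0.7976 → C = 320.89°
d = R·|Δφ| / |cos C| = 6361·0.85172 / 0.77597 = 6982 km

6982 km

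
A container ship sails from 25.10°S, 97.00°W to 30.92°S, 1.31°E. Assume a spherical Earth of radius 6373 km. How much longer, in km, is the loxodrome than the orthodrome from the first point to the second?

Great circle: cos σ = sin φ₁ sin φ₂ + cos φ₁ cos φ₂ cos Δλ,  σ = 1.4649 rad → d_gc = 9335.9 km
Rhumb line: Δψ = -0.1151, q = Δφ/Δψ = 0.8823, d_rh = R√(Δφ²+q²Δλ²) = 9669.3 km
Excess = 9669.3 − 9335.9 = 333.4 ≈ 333 km

333 km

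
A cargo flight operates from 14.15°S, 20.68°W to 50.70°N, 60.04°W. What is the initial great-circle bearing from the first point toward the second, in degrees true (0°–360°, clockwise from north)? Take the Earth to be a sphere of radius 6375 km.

θ = atan2( sin Δλ·cos φ₂ ,  cos φ₁ sin φ₂ − sin φ₁ cos φ₂ cos Δλ )
  = atan2(-0.4017, +0.8701) = 335.22°

335.2°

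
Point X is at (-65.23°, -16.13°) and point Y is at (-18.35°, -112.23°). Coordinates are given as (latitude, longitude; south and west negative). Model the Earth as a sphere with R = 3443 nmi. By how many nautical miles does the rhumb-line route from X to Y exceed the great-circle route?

Great circle: cos σ = sin φ₁ sin φ₂ + cos φ₁ cos φ₂ cos Δλ,  σ = 1.3247 rad → d_gc = 4561.0 nmi
Rhumb line: Δψ = +1.1901, q = Δφ/Δψ = 0.6875, d_rh = R√(Δφ²+q²Δλ²) = 4868.1 nmi
Excess = 4868.1 − 4561.0 = 307.1 ≈ 307 nmi

307 nmi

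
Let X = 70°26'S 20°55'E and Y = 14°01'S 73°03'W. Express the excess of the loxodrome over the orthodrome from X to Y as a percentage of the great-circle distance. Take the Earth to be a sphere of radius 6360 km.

Great circle: σ = 1.3636 rad → d_gc = Rσ = 8672.3 km
Rhumb: Δφ = +0.9847, Δλ = -1.6400, Δψ = +1.5106, q = Δφ/Δψ = 0.6518 → d_rh = R√(Δφ²+q²Δλ²) = 9243.4 km
Excess = (9243.4 − 8672.3) / 8672.3 = 571.1 / 8672.3 = 6.59% ≈ 6.6%

6.6%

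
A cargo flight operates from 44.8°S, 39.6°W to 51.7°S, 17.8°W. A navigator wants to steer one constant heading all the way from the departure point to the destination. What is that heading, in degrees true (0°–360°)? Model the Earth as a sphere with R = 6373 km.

115.5°

Δψ = ln[tan(π/4+φ₂/2)/tan(π/4+φ₁/2)] = -0.1812
Δλ = +0.3805 rad (taken the short way round)
course = atan2(Δλ, Δψ) = 115.47°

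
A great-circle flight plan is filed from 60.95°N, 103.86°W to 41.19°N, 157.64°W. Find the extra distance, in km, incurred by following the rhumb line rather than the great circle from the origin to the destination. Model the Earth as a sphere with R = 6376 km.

Great circle: cos σ = sin φ₁ sin φ₂ + cos φ₁ cos φ₂ cos Δλ,  σ = 0.6573 rad → d_gc = 4191.2 km
Rhumb line: Δψ = -0.5603, q = Δφ/Δψ = 0.6155, d_rh = R√(Δφ²+q²Δλ²) = 4289.9 km
Excess = 4289.9 − 4191.2 = 98.7 ≈ 99 km

99 km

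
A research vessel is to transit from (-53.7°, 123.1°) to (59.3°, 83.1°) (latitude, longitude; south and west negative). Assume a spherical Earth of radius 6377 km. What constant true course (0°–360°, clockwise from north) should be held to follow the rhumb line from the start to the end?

Δψ = ln[tan(π/4+φ₂/2)/tan(π/4+φ₁/2)] = +2.4081
Δλ = -0.6981 rad (taken the short way round)
course = atan2(Δλ, Δψ) = 343.83°

343.8°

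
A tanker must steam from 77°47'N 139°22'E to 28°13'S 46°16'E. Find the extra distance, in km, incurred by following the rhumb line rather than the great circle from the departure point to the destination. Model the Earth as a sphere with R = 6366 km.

551 km

Great circle: cos σ = sin φ₁ sin φ₂ + cos φ₁ cos φ₂ cos Δλ,  σ = 2.0626 rad → d_gc = 13130.3 km
Rhumb line: Δψ = -2.7485, q = Δφ/Δψ = 0.6731, d_rh = R√(Δφ²+q²Δλ²) = 13681.7 km
Excess = 13681.7 − 13130.3 = 551.4 ≈ 551 km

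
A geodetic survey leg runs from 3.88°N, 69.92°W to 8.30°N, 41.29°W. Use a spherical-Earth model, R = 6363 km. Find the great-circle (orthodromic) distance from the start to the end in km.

Haversine: a = sin²(Δφ/2)+cos φ₁ cos φ₂ sin²(Δλ/2) = 0.06184;  σ = 2·atan2(√a,√(1−a))
σ = 28.799° → d = Rσ = 6363·0.50264 = 3198 km

3198 km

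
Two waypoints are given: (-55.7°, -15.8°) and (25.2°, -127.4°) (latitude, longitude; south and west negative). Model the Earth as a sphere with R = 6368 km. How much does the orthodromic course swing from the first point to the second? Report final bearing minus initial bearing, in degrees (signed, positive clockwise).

+53.9°

Initial bearing θ₁ = atan2(sin Δλ cos φ₂, cos φ₁ sin φ₂ − sin φ₁ cos φ₂ cos Δλ) = 267.60°
Final bearing θ₂ = (initial bearing from the destination back to the start) + 180° = 321.52°
Δθ = θ₂ − θ₁ = +53.9°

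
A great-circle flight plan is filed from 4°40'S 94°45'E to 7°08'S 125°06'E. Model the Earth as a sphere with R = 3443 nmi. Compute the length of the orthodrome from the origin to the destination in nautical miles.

Haversine: a = sin²(Δφ/2)+cos φ₁ cos φ₂ sin²(Δλ/2) = 0.06823;  σ = 2·atan2(√a,√(1−a))
σ = 30.284° → d = Rσ = 3443·0.52855 = 1820 nmi

1820 nmi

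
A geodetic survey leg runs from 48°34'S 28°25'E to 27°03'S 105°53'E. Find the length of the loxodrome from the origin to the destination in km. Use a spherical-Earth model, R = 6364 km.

7122 km

Δψ = ln[tan(π/4+φ₂/2)/tan(π/4+φ₁/2)] = +0.4816;  Δφ = +0.3755 rad,  Δλ = +1.3520 rad
q = Δφ/Δψ = 0.7797
d = R·√(Δφ² + q²Δλ²) = 6364·1.11910 = 7122 km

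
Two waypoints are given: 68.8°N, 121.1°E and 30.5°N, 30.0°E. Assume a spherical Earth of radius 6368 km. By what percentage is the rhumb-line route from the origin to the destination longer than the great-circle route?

7.2%

Great circle: σ = 1.0847 rad → d_gc = Rσ = 6907.2 km
Rhumb: Δφ = -0.6685, Δλ = -1.5900, Δψ = -1.1165, q = Δφ/Δψ = 0.5987 → d_rh = R√(Δφ²+q²Δλ²) = 7407.4 km
Excess = (7407.4 − 6907.2) / 6907.2 = 500.2 / 6907.2 = 7.24% ≈ 7.2%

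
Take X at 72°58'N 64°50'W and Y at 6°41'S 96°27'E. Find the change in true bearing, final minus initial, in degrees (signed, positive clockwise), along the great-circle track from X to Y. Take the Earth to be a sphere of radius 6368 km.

Initial bearing θ₁ = atan2(sin Δλ cos φ₂, cos φ₁ sin φ₂ − sin φ₁ cos φ₂ cos Δλ) = 20.22°
Final bearing θ₂ = (initial bearing from the destination back to the start) + 180° = 174.15°
Δθ = θ₂ − θ₁ = +153.9°

+153.9°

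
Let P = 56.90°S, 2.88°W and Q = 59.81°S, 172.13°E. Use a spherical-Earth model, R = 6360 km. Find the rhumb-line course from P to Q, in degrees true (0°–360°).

Meridional parts: M(φ₁)=-1.2135, M(φ₂)=-1.3103 → ΔM = -0.0969;  Δλ = +3.0545 rad
tan C = Δλ / ΔM = -31.5319 → C = 91.82°

91.8°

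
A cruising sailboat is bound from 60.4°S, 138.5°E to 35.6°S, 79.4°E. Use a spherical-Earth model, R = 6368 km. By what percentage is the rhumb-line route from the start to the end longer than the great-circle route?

Great circle: σ = 0.7779 rad → d_gc = Rσ = 4953.5 km
Rhumb: Δφ = +0.4328, Δλ = -1.0315, Δψ = +0.6653, q = Δφ/Δψ = 0.6506 → d_rh = R√(Δφ²+q²Δλ²) = 5085.1 km
Excess = (5085.1 − 4953.5) / 4953.5 = 131.6 / 4953.5 = 2.66% ≈ 2.7%

2.7%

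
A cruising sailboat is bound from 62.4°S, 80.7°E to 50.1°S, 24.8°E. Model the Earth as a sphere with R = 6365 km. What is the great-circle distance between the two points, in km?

3574 km

cos σ = sin φ₁ sin φ₂ + cos φ₁ cos φ₂ cos Δλ
      = sin(-62.40°)sin(-50.10°) + cos(-62.40°)cos(-50.10°)cos(-55.90°) = 0.8465
σ = 32.170° → d = Rσ = 6365·0.56147 = 3574 km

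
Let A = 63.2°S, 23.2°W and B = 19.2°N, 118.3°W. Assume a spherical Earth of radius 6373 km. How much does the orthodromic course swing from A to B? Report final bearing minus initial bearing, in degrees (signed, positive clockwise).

+57.1°

Initial bearing θ₁ = atan2(sin Δλ cos φ₂, cos φ₁ sin φ₂ − sin φ₁ cos φ₂ cos Δλ) = 274.46°
Final bearing θ₂ = (initial bearing from the destination back to the start) + 180° = 331.58°
Δθ = θ₂ − θ₁ = +57.1°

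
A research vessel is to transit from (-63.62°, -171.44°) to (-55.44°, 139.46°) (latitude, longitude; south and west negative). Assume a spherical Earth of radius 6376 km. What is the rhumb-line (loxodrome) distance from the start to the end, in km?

2901 km

Rhumb course C = atan2(Δλ, Δψ) with Δψ = ln[tan(π/4+φ₂/2)/tan(π/4+φ₁/2)] = +0.2832, Δλ = -0.8570 → C = 288.29°
d = R·|Δφ| / |cos C| = 6376·0.14277 / 0.31376 = 2901 km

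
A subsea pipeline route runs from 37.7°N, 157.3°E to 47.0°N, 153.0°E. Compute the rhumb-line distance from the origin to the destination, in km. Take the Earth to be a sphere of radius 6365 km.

Δψ = ln[tan(π/4+φ₂/2)/tan(π/4+φ₁/2)] = +0.2203;  Δφ = +0.1623 rad,  Δλ = -0.0750 rad
q = Δφ/Δψ = 0.7369
d = R·√(Δφ² + q²Δλ²) = 6365·0.17148 = 1091 km

1091 km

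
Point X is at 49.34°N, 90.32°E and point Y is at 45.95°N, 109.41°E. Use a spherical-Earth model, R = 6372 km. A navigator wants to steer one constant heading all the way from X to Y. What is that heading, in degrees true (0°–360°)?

Meridional parts: M(φ₁)=+0.9929, M(φ₂)=+0.9050 → ΔM = -0.0879;  Δλ = +0.3332 rad
tan C = Δλ / ΔM = -3.7920 → C = 104.77°

104.8°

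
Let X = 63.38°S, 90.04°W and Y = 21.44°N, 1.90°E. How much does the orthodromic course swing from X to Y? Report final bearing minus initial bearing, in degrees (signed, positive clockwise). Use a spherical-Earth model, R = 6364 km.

Initial bearing θ₁ = atan2(sin Δλ cos φ₂, cos φ₁ sin φ₂ − sin φ₁ cos φ₂ cos Δλ) = 81.71°
Final bearing θ₂ = (initial bearing from the destination back to the start) + 180° = 28.45°
Δθ = θ₂ − θ₁ = -53.3°

-53.3°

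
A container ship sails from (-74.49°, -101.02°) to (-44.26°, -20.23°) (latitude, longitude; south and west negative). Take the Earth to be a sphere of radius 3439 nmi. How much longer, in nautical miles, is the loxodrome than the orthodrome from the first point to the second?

180 nmi

Great circle: cos σ = sin φ₁ sin φ₂ + cos φ₁ cos φ₂ cos Δλ,  σ = 0.7910 rad → d_gc = 2720.165 nmi
Rhumb line: Δψ = +1.1305, q = Δφ/Δψ = 0.4667, d_rh = R√(Δφ²+q²Δλ²) = 2900.656 nmi
Excess = 2900.656 − 2720.165 = 180.491 ≈ 180 nmi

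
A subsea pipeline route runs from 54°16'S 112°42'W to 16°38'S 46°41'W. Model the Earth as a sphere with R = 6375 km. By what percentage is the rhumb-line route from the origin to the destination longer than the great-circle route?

Great circle: σ = 1.0930 rad → d_gc = Rσ = 6968.0 km
Rhumb: Δφ = +0.6568, Δλ = +1.1522, Δψ = +0.8376, q = Δφ/Δψ = 0.7841 → d_rh = R√(Δφ²+q²Δλ²) = 7120.9 km
Excess = (7120.9 − 6968.0) / 6968.0 = 152.9 / 6968.0 = 2.19% ≈ 2.2%

2.2%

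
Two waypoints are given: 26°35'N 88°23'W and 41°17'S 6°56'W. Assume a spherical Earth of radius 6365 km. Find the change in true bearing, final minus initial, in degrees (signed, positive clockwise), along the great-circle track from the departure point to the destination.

-15.1°

Initial bearing θ₁ = atan2(sin Δλ cos φ₂, cos φ₁ sin φ₂ − sin φ₁ cos φ₂ cos Δλ) = 130.74°
Final bearing θ₂ = (initial bearing from the destination back to the start) + 180° = 115.62°
Δθ = θ₂ − θ₁ = -15.1°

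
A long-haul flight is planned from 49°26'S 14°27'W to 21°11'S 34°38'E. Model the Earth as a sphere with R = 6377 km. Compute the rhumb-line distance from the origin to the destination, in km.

Δψ = ln[tan(π/4+φ₂/2)/tan(π/4+φ₁/2)] = +0.6169;  Δφ = +0.4931 rad,  Δλ = +0.8567 rad
q = Δφ/Δψ = 0.7992
d = R·√(Δφ² + q²Δλ²) = 6377·0.84370 = 5380 km

5380 km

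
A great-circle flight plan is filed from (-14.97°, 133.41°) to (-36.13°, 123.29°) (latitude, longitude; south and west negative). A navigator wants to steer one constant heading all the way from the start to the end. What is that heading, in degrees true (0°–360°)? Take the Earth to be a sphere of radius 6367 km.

203.2°

Δψ = ln[tan(π/4+φ₂/2)/tan(π/4+φ₁/2)] = -0.4128
Δλ = -0.1766 rad (taken the short way round)
course = atan2(Δλ, Δψ) = 203.17°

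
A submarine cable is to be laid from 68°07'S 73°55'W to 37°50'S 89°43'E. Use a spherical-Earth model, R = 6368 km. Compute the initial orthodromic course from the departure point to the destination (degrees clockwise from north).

166.6°

N = sin Δλ·cos φ₂ = +0.2226;  D = cos φ₁ sin φ₂ − sin φ₁ cos φ₂ cos Δλ = -0.9318
initial course = atan2(N, D) = 166.57°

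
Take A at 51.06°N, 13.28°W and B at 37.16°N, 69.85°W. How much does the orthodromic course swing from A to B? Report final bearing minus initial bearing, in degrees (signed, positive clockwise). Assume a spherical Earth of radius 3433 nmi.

At departure: θ₁ = atan2(sin Δλ cos φ₂, cos φ₁ sin φ₂ − sin φ₁ cos φ₂ cos Δλ) = 273.28°
At arrival: θ₂ = atan2(sin Δλ cos φ₁, −cos φ₂ sin φ₁ + sin φ₂ cos φ₁ cos Δλ) = 231.94°
Δθ = θ₂ − θ₁ = -41.3°

-41.3°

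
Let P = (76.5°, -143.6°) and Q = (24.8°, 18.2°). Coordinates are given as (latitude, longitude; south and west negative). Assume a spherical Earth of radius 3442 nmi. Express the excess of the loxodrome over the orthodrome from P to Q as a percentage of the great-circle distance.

29.1%

Great circle: σ = 1.3628 rad → d_gc = Rσ = 4690.6 nmi
Rhumb: Δφ = -0.9023, Δλ = +2.8239, Δψ = -1.6870, q = Δφ/Δψ = 0.5349 → d_rh = R√(Δφ²+q²Δλ²) = 6056.0 nmi
Excess = (6056.0 − 4690.6) / 4690.6 = 1365.4 / 4690.6 = 29.11% ≈ 29.1%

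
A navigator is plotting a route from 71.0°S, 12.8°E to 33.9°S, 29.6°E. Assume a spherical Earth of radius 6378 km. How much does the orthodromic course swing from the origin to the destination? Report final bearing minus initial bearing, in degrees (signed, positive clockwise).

Initial bearing θ₁ = atan2(sin Δλ cos φ₂, cos φ₁ sin φ₂ − sin φ₁ cos φ₂ cos Δλ) = 22.84°
Final bearing θ₂ = (initial bearing from the destination back to the start) + 180° = 8.76°
Δθ = θ₂ − θ₁ = -14.1°

-14.1°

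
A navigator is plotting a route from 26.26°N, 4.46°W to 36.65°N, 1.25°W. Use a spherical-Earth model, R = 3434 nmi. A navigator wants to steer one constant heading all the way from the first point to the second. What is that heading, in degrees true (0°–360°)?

14.7°

Meridional parts: M(φ₁)=+0.4753, M(φ₂)=+0.6884 → ΔM = +0.2131;  Δλ = +0.0560 rad
tan C = Δλ / ΔM = +0.2629 → C = 14.73°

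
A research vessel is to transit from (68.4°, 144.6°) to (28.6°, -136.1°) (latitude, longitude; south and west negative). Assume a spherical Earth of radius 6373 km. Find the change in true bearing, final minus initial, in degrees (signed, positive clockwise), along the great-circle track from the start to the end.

At departure: θ₁ = atan2(sin Δλ cos φ₂, cos φ₁ sin φ₂ − sin φ₁ cos φ₂ cos Δλ) = 88.36°
At arrival: θ₂ = atan2(sin Δλ cos φ₁, −cos φ₂ sin φ₁ + sin φ₂ cos φ₁ cos Δλ) = 155.22°
Δθ = θ₂ − θ₁ = +66.9°

+66.9°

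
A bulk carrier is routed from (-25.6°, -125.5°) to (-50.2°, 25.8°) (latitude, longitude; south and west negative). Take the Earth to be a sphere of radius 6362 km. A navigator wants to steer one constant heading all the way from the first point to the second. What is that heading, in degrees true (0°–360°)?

Meridional parts: M(φ₁)=-0.4625, M(φ₂)=-1.0161 → ΔM = -0.5537;  Δλ = +2.6407 rad
tan C = Δλ / ΔM = -4.7694 → C = 101.84°

101.8°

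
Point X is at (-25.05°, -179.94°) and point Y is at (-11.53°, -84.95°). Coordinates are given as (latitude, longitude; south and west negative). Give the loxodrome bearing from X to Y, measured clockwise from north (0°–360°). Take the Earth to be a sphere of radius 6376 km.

Meridional parts: M(φ₁)=-0.4518, M(φ₂)=-0.2026 → ΔM = +0.2492;  Δλ = +1.6579 rad
tan C = Δλ / ΔM = +6.6520 → C = 81.45°

81.5°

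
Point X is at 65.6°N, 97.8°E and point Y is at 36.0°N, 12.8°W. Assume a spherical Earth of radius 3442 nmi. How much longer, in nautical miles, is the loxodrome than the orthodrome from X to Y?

458 nmi

Great circle: cos σ = sin φ₁ sin φ₂ + cos φ₁ cos φ₂ cos Δλ,  σ = 1.1399 rad → d_gc = 3923.5 nmi
Rhumb line: Δψ = -0.8572, q = Δφ/Δψ = 0.6027, d_rh = R√(Δφ²+q²Δλ²) = 4381.2 nmi
Excess = 4381.2 − 3923.5 = 457.7 ≈ 458 nmi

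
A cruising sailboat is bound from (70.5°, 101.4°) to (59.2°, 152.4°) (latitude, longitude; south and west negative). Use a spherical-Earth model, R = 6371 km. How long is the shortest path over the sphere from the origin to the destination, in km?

cos σ = sin φ₁ sin φ₂ + cos φ₁ cos φ₂ cos Δλ
      = sin(70.50°)sin(59.20°) + cos(70.50°)cos(59.20°)cos(51.00°) = 0.9173
σ = 23.472° → d = Rσ = 6371·0.40966 = 2610 km

2610 km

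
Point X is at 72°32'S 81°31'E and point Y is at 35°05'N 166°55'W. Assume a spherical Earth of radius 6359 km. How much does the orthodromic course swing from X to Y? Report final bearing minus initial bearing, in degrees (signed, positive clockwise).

Initial bearing θ₁ = atan2(sin Δλ cos φ₂, cos φ₁ sin φ₂ − sin φ₁ cos φ₂ cos Δλ) = 98.55°
Final bearing θ₂ = (initial bearing from the destination back to the start) + 180° = 21.27°
Δθ = θ₂ − θ₁ = -77.3°

-77.3°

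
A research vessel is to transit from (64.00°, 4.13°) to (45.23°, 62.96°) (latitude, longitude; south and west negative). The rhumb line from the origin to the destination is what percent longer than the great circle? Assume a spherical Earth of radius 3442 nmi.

Great circle: σ = 0.6470 rad → d_gc = Rσ = 2227.1 nmi
Rhumb: Δφ = -0.3276, Δλ = +1.0268, Δψ = -0.5788, q = Δφ/Δψ = 0.5660 → d_rh = R√(Δφ²+q²Δλ²) = 2296.1 nmi
Excess = (2296.1 − 2227.1) / 2227.1 = 69.0 / 2227.1 = 3.10% ≈ 3.1%

3.1%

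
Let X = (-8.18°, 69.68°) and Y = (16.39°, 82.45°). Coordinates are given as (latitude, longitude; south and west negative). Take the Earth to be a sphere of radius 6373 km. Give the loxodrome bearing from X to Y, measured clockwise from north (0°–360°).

Δψ = ln[tan(π/4+φ₂/2)/tan(π/4+φ₁/2)] = +0.4333
Δλ = +0.2229 rad (taken the short way round)
course = atan2(Δλ, Δψ) = 27.22°

27.2°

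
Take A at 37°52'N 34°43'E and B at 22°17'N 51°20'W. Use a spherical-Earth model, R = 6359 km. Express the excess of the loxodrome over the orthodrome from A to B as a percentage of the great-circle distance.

2.9%

Great circle: σ = 1.2838 rad → d_gc = Rσ = 8163.7 km
Rhumb: Δφ = -0.2720, Δλ = -1.5019, Δψ = -0.3159, q = Δφ/Δψ = 0.8609 → d_rh = R√(Δφ²+q²Δλ²) = 8401.7 km
Excess = (8401.7 − 8163.7) / 8163.7 = 238.0 / 8163.7 = 2.92% ≈ 2.9%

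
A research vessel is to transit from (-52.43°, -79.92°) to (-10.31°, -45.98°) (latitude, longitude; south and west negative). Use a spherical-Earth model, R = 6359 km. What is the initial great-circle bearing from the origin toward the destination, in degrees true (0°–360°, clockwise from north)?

45.6°

N = sin Δλ·cos φ₂ = +0.5493;  D = cos φ₁ sin φ₂ − sin φ₁ cos φ₂ cos Δλ = +0.5378
initial course = atan2(N, D) = 45.61°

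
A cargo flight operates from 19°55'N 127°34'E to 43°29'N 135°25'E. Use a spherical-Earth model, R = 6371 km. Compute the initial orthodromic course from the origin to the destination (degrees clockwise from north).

θ = atan2( sin Δλ·cos φ₂ ,  cos φ₁ sin φ₂ − sin φ₁ cos φ₂ cos Δλ )
  = atan2(+0.0991, +0.4021) = 13.84°

13.8°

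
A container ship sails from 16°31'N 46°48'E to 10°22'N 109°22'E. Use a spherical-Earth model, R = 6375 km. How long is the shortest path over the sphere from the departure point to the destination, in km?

6781 km

Haversine: a = sin²(Δφ/2)+cos φ₁ cos φ₂ sin²(Δλ/2) = 0.25717;  σ = 2·atan2(√a,√(1−a))
σ = 60.945° → d = Rσ = 6375·1.06369 = 6781 km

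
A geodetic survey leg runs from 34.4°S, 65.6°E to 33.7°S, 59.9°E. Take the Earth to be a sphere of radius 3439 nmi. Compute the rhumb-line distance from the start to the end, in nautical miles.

Rhumb course C = atan2(Δλ, Δψ) with Δψ = ln[tan(π/4+φ₂/2)/tan(π/4+φ₁/2)] = +0.0147, Δλ = -0.0995 → C = 278.43°
d = R·|Δφ| / |cos C| = 3439·0.01222 / 0.14662 = 287 nmi

287 nmi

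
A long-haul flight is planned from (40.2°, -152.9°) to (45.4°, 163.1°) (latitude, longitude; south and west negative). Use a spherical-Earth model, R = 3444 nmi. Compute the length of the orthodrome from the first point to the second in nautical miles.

1941 nmi

cos σ = sin φ₁ sin φ₂ + cos φ₁ cos φ₂ cos Δλ
      = sin(40.20°)sin(45.40°) + cos(40.20°)cos(45.40°)cos(-44.00°) = 0.8454
σ = 32.289° → d = Rσ = 3444·0.56355 = 1941 nmi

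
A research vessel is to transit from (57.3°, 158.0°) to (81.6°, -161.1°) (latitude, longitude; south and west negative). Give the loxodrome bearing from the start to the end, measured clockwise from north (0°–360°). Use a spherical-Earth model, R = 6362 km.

27.3°

Δψ = ln[tan(π/4+φ₂/2)/tan(π/4+φ₁/2)] = +1.3850
Δλ = +0.7138 rad (taken the short way round)
course = atan2(Δλ, Δψ) = 27.27°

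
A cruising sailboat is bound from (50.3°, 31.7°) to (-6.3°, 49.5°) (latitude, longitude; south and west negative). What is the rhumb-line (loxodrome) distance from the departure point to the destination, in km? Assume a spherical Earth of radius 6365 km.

Rhumb course C = atan2(Δλ, Δψ) with Δψ = ln[tan(π/4+φ₂/2)/tan(π/4+φ₁/2)] = -1.1290, Δλ = +0.3107 → C = 164.62°
d = R·|Δφ| / |cos C| = 6365·0.98786 / 0.96417 = 6521 km

6521 km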